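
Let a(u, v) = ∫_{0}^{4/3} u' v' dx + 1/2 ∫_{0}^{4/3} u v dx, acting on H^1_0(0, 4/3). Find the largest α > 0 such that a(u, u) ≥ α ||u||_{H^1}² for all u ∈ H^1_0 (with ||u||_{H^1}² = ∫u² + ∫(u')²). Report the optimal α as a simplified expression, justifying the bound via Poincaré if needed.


α = (8 + 9*π^2)/(16 + 9*π^2)

Coercivity of a(·,·) on H^1_0(0, 4/3) means a(u, u) ≥ α ||u||_{H^1}² for every u ∈ H^1_0.
The interval has length L = 4/3, and Poincaré/coercivity depend only on L. Here a(u, u) = ∫(u')² + (1/2)·∫u².
Here 0 < c = 1/2 < 1. The condition a(u,u) ≥ α||u||_{H^1}² reads (1−α)∫(u')² ≥ (α−c)∫u². Any admissible α is ≤ 1 (rapidly oscillating u have ∫u²/∫(u')² → 0), and α = 1 would force 0 ≥ (1−c)∫u², impossible since c < 1; so 1−α > 0. By the sharp Poincaré inequality on H^1_0 of an interval of length L, ∫(u')² ≥ (π/L)²∫u² with equality for the first sine mode sin(π(x−x₀)/L) (x₀ the left endpoint), so the inequality holds for all u iff (1−α)(π/L)² ≥ α − c, i.e. α ≤ ((π/L)² + c)/((π/L)² + 1) = (1 + c(L/π)²)/(1 + (L/π)²). With (π/L)² = 9*π^2/16 and c = 1/2, the largest admissible constant is α = ((π/L)² + c)/((π/L)² + 1).
Simplifying, α = (8 + 9*π^2)/(16 + 9*π^2).


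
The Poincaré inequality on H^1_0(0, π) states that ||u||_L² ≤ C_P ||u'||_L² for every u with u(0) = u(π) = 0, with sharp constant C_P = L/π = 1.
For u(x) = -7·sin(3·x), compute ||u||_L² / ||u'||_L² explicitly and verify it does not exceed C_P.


||u||_L² / ||u'||_L² = 1/3 < C_P = 1.

u(x) = -7·sin(3·x), so u'(x) = -21*cos(3*x).
Writing u(x) = A·sin(kπx/L) with A = -7 and k = 3, use ∫_0^L sin²(kπx/L) dx = L/2 and ∫_0^L cos²(kπx/L) dx = L/2.
u² = 49·sin²(3·x) and (u')² = 441·cos²(3·x), and each of sin², cos² integrates to L/2 = π/2 over (0, π).
∫_0^π u² dx = 49*π/2, so ||u||_L² = 7*sqrt(2)*sqrt(π)/2.
∫_0^π (u')² dx = 441*π/2, so ||u'||_L² = 21*sqrt(2)*sqrt(π)/2.
Ratio ||u||_L² / ||u'||_L² = 1/3.
Sharp Poincaré constant on H^1_0(0, π) is C_P = L/π = 1, achieved by sin(x).
This is the k = 3 harmonic; the ratio L/(kπ) is strictly less than C_P = L/π, consistent with the sharp inequality ||u||_L² ≤ C_P ||u'||_L².


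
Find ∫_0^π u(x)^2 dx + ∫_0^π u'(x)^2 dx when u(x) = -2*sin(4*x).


||u||_{H^1(0,π)}^2 = 34*π

u'(x) = -8*cos(4*x).
Expand u² and (u')² and integrate term by term on (0, π), using: for integers n ≥ 1, ∫_0^π sin²(nx) dx = ∫_0^π cos²(nx) dx = π/2; for n ≠ n', ∫_0^π sin(nx)sin(n'x) dx = ∫_0^π cos(nx)cos(n'x) dx = 0; and by product-to-sum, ∫_0^π sin(nx)cos(n'x) dx = ½∫_0^π [sin((n+n')x) + sin((n−n')x)] dx, which is 0 when n+n' is even and 2n/(n²−n'²) when n+n' is odd (it need not vanish on (0, π)).
  u² squared terms: (-2)²·∫sin(4x)² dx = 4·π/2 = 2*π.
  So ∫_0^π u² dx = 2*π.
  (u')² squared terms: (-8)²·∫cos(4x)² dx = 64·π/2 = 32*π.
  So ∫_0^π (u')² dx = 32*π.
||u||_{H^1}^2 = (2*π) + (32*π) = 34*π.


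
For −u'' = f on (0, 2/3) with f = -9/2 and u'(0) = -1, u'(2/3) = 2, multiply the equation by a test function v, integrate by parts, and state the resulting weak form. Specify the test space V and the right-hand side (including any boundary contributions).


V = H^1(0, 2/3) (v unrestricted at boundary; u is determined up to an additive constant); weak form: ∫_0^2/3 u'v' dx = ∫_0^2/3 (-9/2) v dx + 2·v(2/3) + v(0) for all v ∈ V.

Multiply both sides by a test function v and integrate from 0 to 2/3:
  ∫_0^2/3 −u''(x) v(x) dx = ∫_0^2/3 f(x) v(x) dx.
Integrate the LHS by parts once:
  ∫_0^2/3 −u'' v dx = −[u'(x) v(x)]_0^2/3 + ∫_0^2/3 u'(x) v'(x) dx.
Thus ∫_0^2/3 u'(x) v'(x) dx = ∫_0^2/3 f(x) v(x) dx + [u'(x) v(x)]_0^2/3.
Choose V so that boundary terms are either known or forced to vanish.
u has inhomogeneous Neumann u'(0) = -1, u'(2/3) = 2. [u' v]_0^2/3 = (2)·v(2/3) − (-1)·v(0) = 2·v(2/3) + v(0). Take V = H^1(0, 2/3); boundary term becomes part of RHS.
Weak formulation: find u (satisfying any essential BC) such that ∫_0^2/3 u'(x) v'(x) dx = ∫_0^2/3 f v dx + 2·v(2/3) + v(0) for all v ∈ V (Neumann data are natural BCs: they enter the RHS as boundary terms).
Substituting f(x) = -9/2, the right-hand side is ∫_0^2/3 (-9/2) v dx + 2·v(2/3) + v(0).
Compatibility check (pure Neumann): taking v ≡ 1 ∈ V gives 0 = ∫_0^2/3 f dx + (2) − (-1), i.e. ∫_0^2/3 f dx must equal u'(0) − u'(2/3) = -3. Indeed ∫_0^2/3 (-9/2) dx = -3, so the data are compatible. The solution is then unique only up to an additive constant (fix it e.g. by requiring ∫_0^2/3 u dx = 0).


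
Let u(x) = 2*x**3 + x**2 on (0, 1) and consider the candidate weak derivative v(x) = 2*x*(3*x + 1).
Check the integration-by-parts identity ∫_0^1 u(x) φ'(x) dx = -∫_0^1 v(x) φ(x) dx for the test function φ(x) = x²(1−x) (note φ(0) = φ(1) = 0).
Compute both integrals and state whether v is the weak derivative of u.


LHS = -3/10, RHS = -3/10. Yes, v = u' weakly.

u(x) = 2*x**3 + x**2, classical derivative u'(x) = 6*x**2 + 2*x.
φ(x) = x²(1−x), so φ'(x) = x*(2 - 3*x).
Note φ(0) = φ(1) = 0, so the boundary term u·φ vanishes.
LHS = ∫_0^1 u(x) φ'(x) dx = ∫_0^1 (-6*x^5 + x^4 + 2*x^3) dx. Term by term:
  ∫_0^1 -6*x^5 dx = -1;  ∫_0^1 x^4 dx = 1/5;  ∫_0^1 2*x^3 dx = 1/2.
Sum: -1 + 1/5 + 1/2 = -3/10.
So LHS = -3/10.
∫_0^1 v(x) φ(x) dx = ∫_0^1 (-6*x^5 + 4*x^4 + 2*x^3) dx. Term by term:
  ∫_0^1 -6*x^5 dx = -1;  ∫_0^1 4*x^4 dx = 4/5;  ∫_0^1 2*x^3 dx = 1/2.
Sum: -1 + 4/5 + 1/2 = 3/10.
So RHS = -∫_0^1 v(x) φ(x) dx = -3/10.
LHS = RHS, so the identity holds for this test φ.
Moreover u is smooth here and v(x) = u'(x) = 6*x**2 + 2*x pointwise, so the identity holds for every test function. Hence v is the weak derivative of u.


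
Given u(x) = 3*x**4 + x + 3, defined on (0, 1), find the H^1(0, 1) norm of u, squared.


||u||_{H^1}^2 = 4778/105

The H^1 norm (squared) on an interval (0, L) is
  ||u||_{H^1}^2 = ∫_0^L u(x)^2 dx + ∫_0^L u'(x)^2 dx.
Compute u'(x) = 12*x**3 + 1.
Then u(x)^2 = 9*x**8 + 6*x**5 + 18*x**4 + x**2 + 6*x + 9 and u'(x)^2 = 144*x**6 + 24*x**3 + 1.
Integrate each monomial from 0 to 1 using ∫_0^1 c·x^n dx = c·1^(n+1)/(n+1):
  ∫_0^1 u(x)^2 dx = ∫_0^1 (9*x^8 + 6*x^5 + 18*x^4 + x^2 + 6*x + 9) dx. Term by term:
    ∫_0^1 9*x^8 dx = 1;  ∫_0^1 6*x^5 dx = 1;  ∫_0^1 18*x^4 dx = 18/5;
    ∫_0^1 x^2 dx = 1/3;  ∫_0^1 6*x dx = 3;  ∫_0^1 9 dx = 9.
  Sum: 1 + 1 + 18/5 + 1/3 + 3 + 9 = 269/15.
  ∫_0^1 u'(x)^2 dx = ∫_0^1 (144*x^6 + 24*x^3 + 1) dx. Term by term:
    ∫_0^1 144*x^6 dx = 144/7;  ∫_0^1 24*x^3 dx = 6;  ∫_0^1 1 dx = 1.
  Sum: 144/7 + 6 + 1 = 193/7.
Adding: ||u||_{H^1}^2 = 269/15 + 193/7 = 4778/105.


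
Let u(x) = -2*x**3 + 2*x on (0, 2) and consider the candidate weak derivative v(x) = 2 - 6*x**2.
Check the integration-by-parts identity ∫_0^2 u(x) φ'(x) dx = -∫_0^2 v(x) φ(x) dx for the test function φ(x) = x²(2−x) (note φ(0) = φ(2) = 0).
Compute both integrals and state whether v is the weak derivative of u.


LHS = 152/15, RHS = 152/15. Yes, v = u' weakly.

u(x) = -2*x**3 + 2*x, classical derivative u'(x) = 2 - 6*x**2.
φ(x) = x²(2−x), so φ'(x) = x*(4 - 3*x).
Note φ(0) = φ(2) = 0, so the boundary term u·φ vanishes.
LHS = ∫_0^2 u(x) φ'(x) dx = ∫_0^2 (6*x^5 - 8*x^4 - 6*x^3 + 8*x^2) dx. Term by term:
  ∫_0^2 6*x^5 dx = 64;  ∫_0^2 -8*x^4 dx = -256/5;  ∫_0^2 -6*x^3 dx = -24;
  ∫_0^2 8*x^2 dx = 64/3.
Sum: 64 − 256/5 − 24 + 64/3 = 152/15.
So LHS = 152/15.
∫_0^2 v(x) φ(x) dx = ∫_0^2 (6*x^5 - 12*x^4 - 2*x^3 + 4*x^2) dx. Term by term:
  ∫_0^2 6*x^5 dx = 64;  ∫_0^2 -12*x^4 dx = -384/5;  ∫_0^2 -2*x^3 dx = -8;
  ∫_0^2 4*x^2 dx = 32/3.
Sum: 64 − 384/5 − 8 + 32/3 = -152/15.
So RHS = -∫_0^2 v(x) φ(x) dx = 152/15.
LHS = RHS, so the identity holds for this test φ.
Moreover u is smooth here and v(x) = u'(x) = 2 - 6*x**2 pointwise, so the identity holds for every test function. Hence v is the weak derivative of u.


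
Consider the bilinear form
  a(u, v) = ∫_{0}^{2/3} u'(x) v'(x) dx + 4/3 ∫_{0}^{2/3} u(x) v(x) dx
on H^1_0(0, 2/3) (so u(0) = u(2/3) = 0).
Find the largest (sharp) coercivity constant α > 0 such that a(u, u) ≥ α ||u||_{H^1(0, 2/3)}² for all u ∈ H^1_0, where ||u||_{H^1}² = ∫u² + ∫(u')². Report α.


α = 1

Coercivity of a(·,·) on H^1_0(0, 2/3) means a(u, u) ≥ α ||u||_{H^1}² for every u ∈ H^1_0.
The interval has length L = 2/3, and Poincaré/coercivity depend only on L. Here a(u, u) = ∫(u')² + (4/3)·∫u².
Here c = 4/3 ≥ 1, so a(u,u) = ∫(u')² + c∫u² ≥ ∫(u')² + ∫u² = ||u||_{H^1}², i.e. α = 1 works. No larger α is possible: a(u,u) ≥ α||u||_{H^1}² means (1−α)∫(u')² ≥ (α−c)∫u², and for the modes u_n = sin(nπ(x−x₀)/L) (x₀ the left endpoint) one has ∫u_n²/∫(u_n')² = (L/(nπ))² → 0, so a(u_n,u_n)/||u_n||_{H^1}² → 1. Hence the optimal constant is α = 1.
Therefore α = 1.


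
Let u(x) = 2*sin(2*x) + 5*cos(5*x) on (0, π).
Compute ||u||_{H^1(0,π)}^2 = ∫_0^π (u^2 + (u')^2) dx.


||u||_{H^1(0,π)}^2 = -2080/21 + 335*π

u'(x) = -25*sin(5*x) + 4*cos(2*x).
Expand u² and (u')² and integrate term by term on (0, π), using: for integers n ≥ 1, ∫_0^π sin²(nx) dx = ∫_0^π cos²(nx) dx = π/2; for n ≠ n', ∫_0^π sin(nx)sin(n'x) dx = ∫_0^π cos(nx)cos(n'x) dx = 0; and by product-to-sum, ∫_0^π sin(nx)cos(n'x) dx = ½∫_0^π [sin((n+n')x) + sin((n−n')x)] dx, which is 0 when n+n' is even and 2n/(n²−n'²) when n+n' is odd (it need not vanish on (0, π)).
  u² squared terms: (2)²·∫sin(2x)² dx = 4·π/2 = 2*π;  (5)²·∫cos(5x)² dx = 25·π/2 = 25*π/2.
  u² cross terms: 2·(2)·(5)·∫sin(2x)·cos(5x) dx = 20·(-4/21) = -80/21.
  So ∫_0^π u² dx = 2*π + 25*π/2 − 80/21 = -80/21 + 29*π/2.
  (u')² squared terms: (-25)²·∫sin(5x)² dx = 625·π/2 = 625*π/2;  (4)²·∫cos(2x)² dx = 16·π/2 = 8*π.
  (u')² cross terms: 2·(-25)·(4)·∫sin(5x)·cos(2x) dx = -200·(10/21) = -2000/21.
  So ∫_0^π (u')² dx = 625*π/2 + 8*π − 2000/21 = -2000/21 + 641*π/2.
||u||_{H^1}^2 = (-80/21 + 29*π/2) + (-2000/21 + 641*π/2) = -2080/21 + 335*π.


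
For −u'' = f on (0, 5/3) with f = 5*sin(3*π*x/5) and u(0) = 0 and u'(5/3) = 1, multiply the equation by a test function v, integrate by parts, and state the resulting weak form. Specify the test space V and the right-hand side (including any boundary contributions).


V = {v ∈ H^1(0, 5/3) : v(0) = 0} (test functions vanish at x = 0 where u is specified); weak form: ∫_0^5/3 u'v' dx = ∫_0^5/3 (5*sin(3*π*x/5)) v dx + v(5/3) for all v ∈ V.

Multiply both sides by a test function v and integrate from 0 to 5/3:
  ∫_0^5/3 −u''(x) v(x) dx = ∫_0^5/3 f(x) v(x) dx.
Integrate the LHS by parts once:
  ∫_0^5/3 −u'' v dx = −[u'(x) v(x)]_0^5/3 + ∫_0^5/3 u'(x) v'(x) dx.
Thus ∫_0^5/3 u'(x) v'(x) dx = ∫_0^5/3 f(x) v(x) dx + [u'(x) v(x)]_0^5/3.
Choose V so that boundary terms are either known or forced to vanish.
Mixed BC: u(0) = 0 (Dirichlet) and u'(5/3) = 1 (Neumann). Define V = {v ∈ H^1(0, 5/3) : v(0) = 0}. Then [u' v]_0^5/3 = u'(5/3)·v(5/3) − u'(0)·0 = v(5/3).
Weak formulation: find u (satisfying any essential BC) such that ∫_0^5/3 u'(x) v'(x) dx = ∫_0^5/3 f v dx + v(5/3) for all v ∈ V (Dirichlet at 0 absorbed into V; Neumann datum at x = 5/3 contributes the boundary term).
Substituting f(x) = 5*sin(3*π*x/5), the right-hand side is ∫_0^5/3 (5*sin(3*π*x/5)) v dx + v(5/3).


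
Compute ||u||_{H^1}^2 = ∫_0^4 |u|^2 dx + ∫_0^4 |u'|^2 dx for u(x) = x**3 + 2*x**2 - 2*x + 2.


||u||_{H^1}^2 = 293152/35

The H^1 norm (squared) on an interval (0, L) is
  ||u||_{H^1}^2 = ∫_0^L u(x)^2 dx + ∫_0^L u'(x)^2 dx.
Compute u'(x) = 3*x**2 + 4*x - 2.
Then u(x)^2 = x**6 + 4*x**5 - 4*x**3 + 12*x**2 - 8*x + 4 and u'(x)^2 = 9*x**4 + 24*x**3 + 4*x**2 - 16*x + 4.
Integrate each monomial from 0 to 4 using ∫_0^4 c·x^n dx = c·4^(n+1)/(n+1):
  ∫_0^4 u(x)^2 dx = ∫_0^4 (x^6 + 4*x^5 - 4*x^3 + 12*x^2 - 8*x + 4) dx. Term by term:
    ∫_0^4 x^6 dx = 16384/7;  ∫_0^4 4*x^5 dx = 8192/3;  ∫_0^4 -4*x^3 dx = -256;
    ∫_0^4 12*x^2 dx = 256;  ∫_0^4 -8*x dx = -64;  ∫_0^4 4 dx = 16.
  Sum: 16384/7 + 8192/3 − 256 + 256 − 64 + 16 = 105488/21.
  ∫_0^4 u'(x)^2 dx = ∫_0^4 (9*x^4 + 24*x^3 + 4*x^2 - 16*x + 4) dx. Term by term:
    ∫_0^4 9*x^4 dx = 9216/5;  ∫_0^4 24*x^3 dx = 1536;  ∫_0^4 4*x^2 dx = 256/3;
    ∫_0^4 -16*x dx = -128;  ∫_0^4 4 dx = 16.
  Sum: 9216/5 + 1536 + 256/3 − 128 + 16 = 50288/15.
Adding: ||u||_{H^1}^2 = 105488/21 + 50288/15 = 293152/35.


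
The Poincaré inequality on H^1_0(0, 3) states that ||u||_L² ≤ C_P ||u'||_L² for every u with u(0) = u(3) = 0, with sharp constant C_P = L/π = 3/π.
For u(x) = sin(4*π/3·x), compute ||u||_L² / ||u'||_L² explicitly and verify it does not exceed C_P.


||u||_L² / ||u'||_L² = 3/(4*π) < C_P = 3/π.

u(x) = sin(4*π/3·x), so u'(x) = 4*π*cos(4*π*x/3)/3.
Writing u(x) = A·sin(kπx/L) with A = 1 and k = 4, use ∫_0^L sin²(kπx/L) dx = L/2 and ∫_0^L cos²(kπx/L) dx = L/2.
u² = 1·sin²(4*π/3·x) and (u')² = 16*π^2/9·cos²(4*π/3·x), and each of sin², cos² integrates to L/2 = 3/2 over (0, 3).
∫_0^3 u² dx = 3/2, so ||u||_L² = sqrt(6)/2.
∫_0^3 (u')² dx = 8*π^2/3, so ||u'||_L² = 2*sqrt(6)*π/3.
Ratio ||u||_L² / ||u'||_L² = 3/(4*π).
Sharp Poincaré constant on H^1_0(0, 3) is C_P = L/π = 3/π, achieved by sin(π/3·x).
This is the k = 4 harmonic; the ratio L/(kπ) is strictly less than C_P = L/π, consistent with the sharp inequality ||u||_L² ≤ C_P ||u'||_L².


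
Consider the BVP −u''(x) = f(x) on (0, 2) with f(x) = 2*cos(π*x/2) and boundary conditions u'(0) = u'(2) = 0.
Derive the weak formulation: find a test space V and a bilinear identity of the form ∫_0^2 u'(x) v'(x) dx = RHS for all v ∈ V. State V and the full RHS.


V = H^1(0, 2) (no boundary constraint on v; u is determined up to an additive constant); weak form: ∫_0^2 u'v' dx = ∫_0^2 (2*cos(π*x/2)) v dx for all v ∈ V.

Multiply both sides by a test function v and integrate from 0 to 2:
  ∫_0^2 −u''(x) v(x) dx = ∫_0^2 f(x) v(x) dx.
Integrate the LHS by parts once:
  ∫_0^2 −u'' v dx = −[u'(x) v(x)]_0^2 + ∫_0^2 u'(x) v'(x) dx.
Thus ∫_0^2 u'(x) v'(x) dx = ∫_0^2 f(x) v(x) dx + [u'(x) v(x)]_0^2.
Choose V so that boundary terms are either known or forced to vanish.
u has homogeneous Neumann: u'(0) = u'(2) = 0. So [u' v]_0^2 = 0·v(2) − 0·v(0) = 0 for any v; take V = H^1(0, 2).
Weak formulation: find u (satisfying any essential BC) such that ∫_0^2 u'(x) v'(x) dx = ∫_0^2 f v dx for all v ∈ V (homogeneous Neumann, so boundary terms vanish).
Substituting f(x) = 2*cos(π*x/2), the right-hand side is ∫_0^2 (2*cos(π*x/2)) v dx.
Compatibility check (pure Neumann): taking v ≡ 1 ∈ V gives 0 = ∫_0^2 f dx + (0) − (0), i.e. ∫_0^2 f dx must equal u'(0) − u'(2) = 0. Indeed ∫_0^2 (2*cos(π*x/2)) dx = 0, so the data are compatible. The solution is then unique only up to an additive constant (fix it e.g. by requiring ∫_0^2 u dx = 0).


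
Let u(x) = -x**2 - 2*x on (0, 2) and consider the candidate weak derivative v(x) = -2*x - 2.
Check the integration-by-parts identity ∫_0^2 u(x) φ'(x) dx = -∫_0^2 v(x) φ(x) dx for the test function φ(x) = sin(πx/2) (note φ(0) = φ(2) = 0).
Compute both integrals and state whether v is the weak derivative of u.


LHS = 16/π, RHS = 16/π. Yes, v = u' weakly.

u(x) = -x**2 - 2*x, classical derivative u'(x) = -2*x - 2.
φ(x) = sin(πx/2), so φ'(x) = π*cos(π*x/2)/2.
Note φ(0) = φ(2) = 0, so the boundary term u·φ vanishes.
LHS = ∫_0^2 u(x) φ'(x) dx = ∫_0^2 (-π*x^2*cos(π*x/2)/2 - π*x*cos(π*x/2)) dx. Term by term:
  ∫_0^2 -π*x*cos(π*x/2) dx = 8/π;  ∫_0^2 -π*x^2*cos(π*x/2)/2 dx = 8/π.
Sum: 8/π + 8/π = 16/π.
So LHS = 16/π.
∫_0^2 v(x) φ(x) dx = ∫_0^2 (-2*x*sin(π*x/2) - 2*sin(π*x/2)) dx. Term by term:
  ∫_0^2 -2*sin(π*x/2) dx = -8/π;  ∫_0^2 -2*x*sin(π*x/2) dx = -8/π.
Sum: -8/π − 8/π = -16/π.
So RHS = -∫_0^2 v(x) φ(x) dx = 16/π.
LHS = RHS, so the identity holds for this test φ.
Moreover u is smooth here and v(x) = u'(x) = -2*x - 2 pointwise, so the identity holds for every test function. Hence v is the weak derivative of u.


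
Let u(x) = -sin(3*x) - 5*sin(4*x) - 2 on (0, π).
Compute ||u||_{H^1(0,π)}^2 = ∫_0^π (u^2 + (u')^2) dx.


||u||_{H^1(0,π)}^2 = 8/3 + 443*π/2

u'(x) = -3*cos(3*x) - 20*cos(4*x).
Expand u² and (u')² and integrate term by term on (0, π), using: for integers n ≥ 1, ∫_0^π sin²(nx) dx = ∫_0^π cos²(nx) dx = π/2; for n ≠ n', ∫_0^π sin(nx)sin(n'x) dx = ∫_0^π cos(nx)cos(n'x) dx = 0; and by product-to-sum, ∫_0^π sin(nx)cos(n'x) dx = ½∫_0^π [sin((n+n')x) + sin((n−n')x)] dx, which is 0 when n+n' is even and 2n/(n²−n'²) when n+n' is odd (it need not vanish on (0, π)). For the constant mode: ∫_0^π 1 dx = π, ∫_0^π cos(nx) dx = 0, ∫_0^π sin(nx) dx = (1−(−1)^n)/n.
  u² squared terms: (-2)²·∫1 dx = 4·π = 4*π;  (-1)²·∫sin(3x)² dx = 1·π/2 = π/2;  (-5)²·∫sin(4x)² dx = 25·π/2 = 25*π/2.
  u² cross terms: 2·(-2)·(-1)·∫1·sin(3x) dx = 4·(2/3) = 8/3;  2·(-2)·(-5)·∫1·sin(4x) dx = 20·(0) = 0;  2·(-1)·(-5)·∫sin(3x)·sin(4x) dx = 10·(0) = 0.
  So ∫_0^π u² dx = 4*π + π/2 + 25*π/2 + 8/3 + 0 + 0 = 8/3 + 17*π.
  (u')² squared terms: (-20)²·∫cos(4x)² dx = 400·π/2 = 200*π;  (-3)²·∫cos(3x)² dx = 9·π/2 = 9*π/2.
  (u')² cross terms: 2·(-20)·(-3)·∫cos(4x)·cos(3x) dx = 120·(0) = 0.
  So ∫_0^π (u')² dx = 200*π + 9*π/2 + 0 = 409*π/2.
||u||_{H^1}^2 = (8/3 + 17*π) + (409*π/2) = 8/3 + 443*π/2.


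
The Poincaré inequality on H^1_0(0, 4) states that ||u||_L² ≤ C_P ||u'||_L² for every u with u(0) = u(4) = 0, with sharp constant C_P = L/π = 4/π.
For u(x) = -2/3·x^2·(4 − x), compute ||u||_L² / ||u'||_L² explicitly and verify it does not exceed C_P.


||u||_L² / ||u'||_L² = 2*sqrt(14)/7 < C_P = 4/π.

u(x) = -2/3·x^2·(4 − x), so u'(x) = 2*x*(3*x - 8)/3.
u(x) = -2/3·x^2·(4 − x) vanishes at x = 0 and x = 4, so u ∈ H^1_0(0, 4). Differentiate via the product rule and integrate the resulting polynomials term by term.
  ∫_0^4 u² dx = ∫_0^4 (4*x^6/9 - 32*x^5/9 + 64*x^4/9) dx. Term by term:
    ∫_0^4 4*x^6/9 dx = 65536/63;  ∫_0^4 -32*x^5/9 dx = -65536/27;  ∫_0^4 64*x^4/9 dx = 65536/45.
  Sum: 65536/63 − 65536/27 + 65536/45 = 65536/945.
  ∫_0^4 (u')² dx = ∫_0^4 (4*x^4 - 64*x^3/3 + 256*x^2/9) dx. Term by term:
    ∫_0^4 4*x^4 dx = 4096/5;  ∫_0^4 -64*x^3/3 dx = -4096/3;  ∫_0^4 256*x^2/9 dx = 16384/27.
  Sum: 4096/5 − 4096/3 + 16384/27 = 8192/135.
∫_0^4 u² dx = 65536/945, so ||u||_L² = 256*sqrt(105)/315.
∫_0^4 (u')² dx = 8192/135, so ||u'||_L² = 64*sqrt(30)/45.
Ratio ||u||_L² / ||u'||_L² = 2*sqrt(14)/7.
Sharp Poincaré constant on H^1_0(0, 4) is C_P = L/π = 4/π, achieved by sin(π/4·x).
A polynomial bump cannot attain the sharp Poincaré constant (only the first sine eigenfunction does), so the ratio is strictly less than C_P, consistent with ||u||_L² ≤ C_P ||u'||_L².


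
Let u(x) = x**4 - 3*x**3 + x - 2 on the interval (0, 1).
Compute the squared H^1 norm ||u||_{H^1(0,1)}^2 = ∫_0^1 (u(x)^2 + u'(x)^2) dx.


||u||_{H^1}^2 = 9827/1260

The H^1 norm (squared) on an interval (0, L) is
  ||u||_{H^1}^2 = ∫_0^L u(x)^2 dx + ∫_0^L u'(x)^2 dx.
Compute u'(x) = 4*x**3 - 9*x**2 + 1.
Then u(x)^2 = x**8 - 6*x**7 + 9*x**6 + 2*x**5 - 10*x**4 + 12*x**3 + x**2 - 4*x + 4 and u'(x)^2 = 16*x**6 - 72*x**5 + 81*x**4 + 8*x**3 - 18*x**2 + 1.
Integrate each monomial from 0 to 1 using ∫_0^1 c·x^n dx = c·1^(n+1)/(n+1):
  ∫_0^1 u(x)^2 dx = ∫_0^1 (x^8 - 6*x^7 + 9*x^6 + 2*x^5 - 10*x^4 + 12*x^3 + x^2 - 4*x + 4) dx. Term by term:
    ∫_0^1 x^8 dx = 1/9;  ∫_0^1 -6*x^7 dx = -3/4;  ∫_0^1 9*x^6 dx = 9/7;
    ∫_0^1 2*x^5 dx = 1/3;  ∫_0^1 -10*x^4 dx = -2;  ∫_0^1 12*x^3 dx = 3;
    ∫_0^1 x^2 dx = 1/3;  ∫_0^1 -4*x dx = -2;  ∫_0^1 4 dx = 4.
  Sum: 1/9 − 3/4 + 9/7 + 1/3 − 2 + 3 + 1/3 − 2 + 4 = 1087/252.
  ∫_0^1 u'(x)^2 dx = ∫_0^1 (16*x^6 - 72*x^5 + 81*x^4 + 8*x^3 - 18*x^2 + 1) dx. Term by term:
    ∫_0^1 16*x^6 dx = 16/7;  ∫_0^1 -72*x^5 dx = -12;  ∫_0^1 81*x^4 dx = 81/5;
    ∫_0^1 8*x^3 dx = 2;  ∫_0^1 -18*x^2 dx = -6;  ∫_0^1 1 dx = 1.
  Sum: 16/7 − 12 + 81/5 + 2 − 6 + 1 = 122/35.
Adding: ||u||_{H^1}^2 = 1087/252 + 122/35 = 9827/1260.


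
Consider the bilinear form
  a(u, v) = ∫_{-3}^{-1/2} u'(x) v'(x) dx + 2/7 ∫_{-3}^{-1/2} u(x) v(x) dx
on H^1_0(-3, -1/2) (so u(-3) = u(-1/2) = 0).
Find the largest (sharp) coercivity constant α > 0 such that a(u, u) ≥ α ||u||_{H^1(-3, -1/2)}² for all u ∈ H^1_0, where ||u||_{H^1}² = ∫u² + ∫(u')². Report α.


α = 2*(25 + 14*π^2)/(7*(25 + 4*π^2))

Coercivity of a(·,·) on H^1_0(-3, -1/2) means a(u, u) ≥ α ||u||_{H^1}² for every u ∈ H^1_0.
The interval has length L = 5/2, and Poincaré/coercivity depend only on L. Here a(u, u) = ∫(u')² + (2/7)·∫u².
Here 0 < c = 2/7 < 1. The condition a(u,u) ≥ α||u||_{H^1}² reads (1−α)∫(u')² ≥ (α−c)∫u². Any admissible α is ≤ 1 (rapidly oscillating u have ∫u²/∫(u')² → 0), and α = 1 would force 0 ≥ (1−c)∫u², impossible since c < 1; so 1−α > 0. By the sharp Poincaré inequality on H^1_0 of an interval of length L, ∫(u')² ≥ (π/L)²∫u² with equality for the first sine mode sin(π(x−x₀)/L) (x₀ the left endpoint), so the inequality holds for all u iff (1−α)(π/L)² ≥ α − c, i.e. α ≤ ((π/L)² + c)/((π/L)² + 1) = (1 + c(L/π)²)/(1 + (L/π)²). With (π/L)² = 4*π^2/25 and c = 2/7, the largest admissible constant is α = ((π/L)² + c)/((π/L)² + 1).
Simplifying, α = 2*(25 + 14*π^2)/(7*(25 + 4*π^2)).


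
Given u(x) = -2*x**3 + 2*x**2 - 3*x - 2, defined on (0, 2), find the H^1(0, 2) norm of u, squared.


||u||_{H^1}^2 = 8958/35

The H^1 norm (squared) on an interval (0, L) is
  ||u||_{H^1}^2 = ∫_0^L u(x)^2 dx + ∫_0^L u'(x)^2 dx.
Compute u'(x) = -6*x**2 + 4*x - 3.
Then u(x)^2 = 4*x**6 - 8*x**5 + 16*x**4 - 4*x**3 + x**2 + 12*x + 4 and u'(x)^2 = 36*x**4 - 48*x**3 + 52*x**2 - 24*x + 9.
Integrate each monomial from 0 to 2 using ∫_0^2 c·x^n dx = c·2^(n+1)/(n+1):
  ∫_0^2 u(x)^2 dx = ∫_0^2 (4*x^6 - 8*x^5 + 16*x^4 - 4*x^3 + x^2 + 12*x + 4) dx. Term by term:
    ∫_0^2 4*x^6 dx = 512/7;  ∫_0^2 -8*x^5 dx = -256/3;  ∫_0^2 16*x^4 dx = 512/5;
    ∫_0^2 -4*x^3 dx = -16;  ∫_0^2 x^2 dx = 8/3;  ∫_0^2 12*x dx = 24;
    ∫_0^2 4 dx = 8.
  Sum: 512/7 − 256/3 + 512/5 − 16 + 8/3 + 24 + 8 = 11432/105.
  ∫_0^2 u'(x)^2 dx = ∫_0^2 (36*x^4 - 48*x^3 + 52*x^2 - 24*x + 9) dx. Term by term:
    ∫_0^2 36*x^4 dx = 1152/5;  ∫_0^2 -48*x^3 dx = -192;  ∫_0^2 52*x^2 dx = 416/3;
    ∫_0^2 -24*x dx = -48;  ∫_0^2 9 dx = 18.
  Sum: 1152/5 − 192 + 416/3 − 48 + 18 = 2206/15.
Adding: ||u||_{H^1}^2 = 11432/105 + 2206/15 = 8958/35.


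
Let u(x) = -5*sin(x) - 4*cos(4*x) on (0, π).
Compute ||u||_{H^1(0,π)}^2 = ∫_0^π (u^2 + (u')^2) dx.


||u||_{H^1(0,π)}^2 = -272/3 + 161*π

u'(x) = 16*sin(4*x) - 5*cos(x).
Expand u² and (u')² and integrate term by term on (0, π), using: for integers n ≥ 1, ∫_0^π sin²(nx) dx = ∫_0^π cos²(nx) dx = π/2; for n ≠ n', ∫_0^π sin(nx)sin(n'x) dx = ∫_0^π cos(nx)cos(n'x) dx = 0; and by product-to-sum, ∫_0^π sin(nx)cos(n'x) dx = ½∫_0^π [sin((n+n')x) + sin((n−n')x)] dx, which is 0 when n+n' is even and 2n/(n²−n'²) when n+n' is odd (it need not vanish on (0, π)).
  u² squared terms: (-5)²·∫sin(x)² dx = 25·π/2 = 25*π/2;  (-4)²·∫cos(4x)² dx = 16·π/2 = 8*π.
  u² cross terms: 2·(-5)·(-4)·∫sin(x)·cos(4x) dx = 40·(-2/15) = -16/3.
  So ∫_0^π u² dx = 25*π/2 + 8*π − 16/3 = -16/3 + 41*π/2.
  (u')² squared terms: (-5)²·∫cos(x)² dx = 25·π/2 = 25*π/2;  (16)²·∫sin(4x)² dx = 256·π/2 = 128*π.
  (u')² cross terms: 2·(-5)·(16)·∫cos(x)·sin(4x) dx = -160·(8/15) = -256/3.
  So ∫_0^π (u')² dx = 25*π/2 + 128*π − 256/3 = -256/3 + 281*π/2.
||u||_{H^1}^2 = (-16/3 + 41*π/2) + (-256/3 + 281*π/2) = -272/3 + 161*π.


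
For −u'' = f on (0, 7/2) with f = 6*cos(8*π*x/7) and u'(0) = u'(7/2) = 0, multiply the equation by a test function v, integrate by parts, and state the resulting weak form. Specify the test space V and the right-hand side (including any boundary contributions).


V = H^1(0, 7/2) (no boundary constraint on v; u is determined up to an additive constant); weak form: ∫_0^7/2 u'v' dx = ∫_0^7/2 (6*cos(8*π*x/7)) v dx for all v ∈ V.

Multiply both sides by a test function v and integrate from 0 to 7/2:
  ∫_0^7/2 −u''(x) v(x) dx = ∫_0^7/2 f(x) v(x) dx.
Integrate the LHS by parts once:
  ∫_0^7/2 −u'' v dx = −[u'(x) v(x)]_0^7/2 + ∫_0^7/2 u'(x) v'(x) dx.
Thus ∫_0^7/2 u'(x) v'(x) dx = ∫_0^7/2 f(x) v(x) dx + [u'(x) v(x)]_0^7/2.
Choose V so that boundary terms are either known or forced to vanish.
u has homogeneous Neumann: u'(0) = u'(7/2) = 0. So [u' v]_0^7/2 = 0·v(7/2) − 0·v(0) = 0 for any v; take V = H^1(0, 7/2).
Weak formulation: find u (satisfying any essential BC) such that ∫_0^7/2 u'(x) v'(x) dx = ∫_0^7/2 f v dx for all v ∈ V (homogeneous Neumann, so boundary terms vanish).
Substituting f(x) = 6*cos(8*π*x/7), the right-hand side is ∫_0^7/2 (6*cos(8*π*x/7)) v dx.
Compatibility check (pure Neumann): taking v ≡ 1 ∈ V gives 0 = ∫_0^7/2 f dx + (0) − (0), i.e. ∫_0^7/2 f dx must equal u'(0) − u'(7/2) = 0. Indeed ∫_0^7/2 (6*cos(8*π*x/7)) dx = 0, so the data are compatible. The solution is then unique only up to an additive constant (fix it e.g. by requiring ∫_0^7/2 u dx = 0).


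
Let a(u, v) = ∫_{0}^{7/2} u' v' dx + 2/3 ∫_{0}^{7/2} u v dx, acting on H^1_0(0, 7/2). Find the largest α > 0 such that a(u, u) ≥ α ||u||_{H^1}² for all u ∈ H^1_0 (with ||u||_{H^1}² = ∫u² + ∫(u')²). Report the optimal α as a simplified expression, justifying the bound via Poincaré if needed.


α = 2*(49 + 6*π^2)/(3*(4*π^2 + 49))

Coercivity of a(·,·) on H^1_0(0, 7/2) means a(u, u) ≥ α ||u||_{H^1}² for every u ∈ H^1_0.
The interval has length L = 7/2, and Poincaré/coercivity depend only on L. Here a(u, u) = ∫(u')² + (2/3)·∫u².
Here 0 < c = 2/3 < 1. The condition a(u,u) ≥ α||u||_{H^1}² reads (1−α)∫(u')² ≥ (α−c)∫u². Any admissible α is ≤ 1 (rapidly oscillating u have ∫u²/∫(u')² → 0), and α = 1 would force 0 ≥ (1−c)∫u², impossible since c < 1; so 1−α > 0. By the sharp Poincaré inequality on H^1_0 of an interval of length L, ∫(u')² ≥ (π/L)²∫u² with equality for the first sine mode sin(π(x−x₀)/L) (x₀ the left endpoint), so the inequality holds for all u iff (1−α)(π/L)² ≥ α − c, i.e. α ≤ ((π/L)² + c)/((π/L)² + 1) = (1 + c(L/π)²)/(1 + (L/π)²). With (π/L)² = 4*π^2/49 and c = 2/3, the largest admissible constant is α = ((π/L)² + c)/((π/L)² + 1).
Simplifying, α = 2*(49 + 6*π^2)/(3*(4*π^2 + 49)).


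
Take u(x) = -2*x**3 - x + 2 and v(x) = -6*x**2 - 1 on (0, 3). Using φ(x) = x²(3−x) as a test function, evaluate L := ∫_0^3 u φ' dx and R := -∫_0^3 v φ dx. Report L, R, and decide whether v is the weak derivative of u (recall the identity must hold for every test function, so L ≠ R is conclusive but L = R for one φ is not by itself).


LHS = 3051/20, RHS = 3051/20. Yes, v = u' weakly.

u(x) = -2*x**3 - x + 2, classical derivative u'(x) = -6*x**2 - 1.
φ(x) = x²(3−x), so φ'(x) = 3*x*(2 - x).
Note φ(0) = φ(3) = 0, so the boundary term u·φ vanishes.
LHS = ∫_0^3 u(x) φ'(x) dx = ∫_0^3 (6*x^5 - 12*x^4 + 3*x^3 - 12*x^2 + 12*x) dx. Term by term:
  ∫_0^3 6*x^5 dx = 729;  ∫_0^3 -12*x^4 dx = -2916/5;  ∫_0^3 3*x^3 dx = 243/4;
  ∫_0^3 -12*x^2 dx = -108;  ∫_0^3 12*x dx = 54.
Sum: 729 − 2916/5 + 243/4 − 108 + 54 = 3051/20.
So LHS = 3051/20.
∫_0^3 v(x) φ(x) dx = ∫_0^3 (6*x^5 - 18*x^4 + x^3 - 3*x^2) dx. Term by term:
  ∫_0^3 6*x^5 dx = 729;  ∫_0^3 -18*x^4 dx = -4374/5;  ∫_0^3 x^3 dx = 81/4;
  ∫_0^3 -3*x^2 dx = -27.
Sum: 729 − 4374/5 + 81/4 − 27 = -3051/20.
So RHS = -∫_0^3 v(x) φ(x) dx = 3051/20.
LHS = RHS, so the identity holds for this test φ.
Moreover u is smooth here and v(x) = u'(x) = -6*x**2 - 1 pointwise, so the identity holds for every test function. Hence v is the weak derivative of u.


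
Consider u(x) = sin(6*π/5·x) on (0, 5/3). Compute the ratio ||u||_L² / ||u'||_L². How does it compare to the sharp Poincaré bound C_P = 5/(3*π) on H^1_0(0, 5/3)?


||u||_L² / ||u'||_L² = 5/(6*π) < C_P = 5/(3*π).

u(x) = sin(6*π/5·x), so u'(x) = 6*π*cos(6*π*x/5)/5.
Writing u(x) = A·sin(kπx/L) with A = 1 and k = 2, use ∫_0^L sin²(kπx/L) dx = L/2 and ∫_0^L cos²(kπx/L) dx = L/2.
u² = 1·sin²(6*π/5·x) and (u')² = 36*π^2/25·cos²(6*π/5·x), and each of sin², cos² integrates to L/2 = 5/6 over (0, 5/3).
∫_0^5/3 u² dx = 5/6, so ||u||_L² = sqrt(30)/6.
∫_0^5/3 (u')² dx = 6*π^2/5, so ||u'||_L² = sqrt(30)*π/5.
Ratio ||u||_L² / ||u'||_L² = 5/(6*π).
Sharp Poincaré constant on H^1_0(0, 5/3) is C_P = L/π = 5/(3*π), achieved by sin(3*π/5·x).
This is the k = 2 harmonic; the ratio L/(kπ) is strictly less than C_P = L/π, consistent with the sharp inequality ||u||_L² ≤ C_P ||u'||_L².


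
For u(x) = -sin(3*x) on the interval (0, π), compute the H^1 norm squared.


||u||_{H^1(0,π)}^2 = 5*π

u'(x) = -3*cos(3*x).
Expand u² and (u')² and integrate term by term on (0, π), using: for integers n ≥ 1, ∫_0^π sin²(nx) dx = ∫_0^π cos²(nx) dx = π/2; for n ≠ n', ∫_0^π sin(nx)sin(n'x) dx = ∫_0^π cos(nx)cos(n'x) dx = 0; and by product-to-sum, ∫_0^π sin(nx)cos(n'x) dx = ½∫_0^π [sin((n+n')x) + sin((n−n')x)] dx, which is 0 when n+n' is even and 2n/(n²−n'²) when n+n' is odd (it need not vanish on (0, π)).
  u² squared terms: (-1)²·∫sin(3x)² dx = 1·π/2 = π/2.
  So ∫_0^π u² dx = π/2.
  (u')² squared terms: (-3)²·∫cos(3x)² dx = 9·π/2 = 9*π/2.
  So ∫_0^π (u')² dx = 9*π/2.
||u||_{H^1}^2 = (π/2) + (9*π/2) = 5*π.


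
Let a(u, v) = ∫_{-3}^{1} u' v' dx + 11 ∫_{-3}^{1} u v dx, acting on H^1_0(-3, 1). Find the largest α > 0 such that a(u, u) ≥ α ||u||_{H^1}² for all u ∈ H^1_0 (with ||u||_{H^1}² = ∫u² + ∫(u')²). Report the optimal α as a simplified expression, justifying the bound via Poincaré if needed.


α = 1

Coercivity of a(·,·) on H^1_0(-3, 1) means a(u, u) ≥ α ||u||_{H^1}² for every u ∈ H^1_0.
The interval has length L = 4, and Poincaré/coercivity depend only on L. Here a(u, u) = ∫(u')² + (11)·∫u².
Here c = 11 ≥ 1, so a(u,u) = ∫(u')² + c∫u² ≥ ∫(u')² + ∫u² = ||u||_{H^1}², i.e. α = 1 works. No larger α is possible: a(u,u) ≥ α||u||_{H^1}² means (1−α)∫(u')² ≥ (α−c)∫u², and for the modes u_n = sin(nπ(x−x₀)/L) (x₀ the left endpoint) one has ∫u_n²/∫(u_n')² = (L/(nπ))² → 0, so a(u_n,u_n)/||u_n||_{H^1}² → 1. Hence the optimal constant is α = 1.
Therefore α = 1.


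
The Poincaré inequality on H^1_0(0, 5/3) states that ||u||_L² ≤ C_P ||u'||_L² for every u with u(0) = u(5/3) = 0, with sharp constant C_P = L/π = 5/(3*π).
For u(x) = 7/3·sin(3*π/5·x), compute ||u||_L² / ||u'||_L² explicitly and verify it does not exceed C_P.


||u||_L² / ||u'||_L² = 5/(3*π) = C_P.

u(x) = 7/3·sin(3*π/5·x), so u'(x) = 7*π*cos(3*π*x/5)/5.
Writing u(x) = A·sin(kπx/L) with A = 7/3 and k = 1, use ∫_0^L sin²(kπx/L) dx = L/2 and ∫_0^L cos²(kπx/L) dx = L/2.
u² = 49/9·sin²(3*π/5·x) and (u')² = 49*π^2/25·cos²(3*π/5·x), and each of sin², cos² integrates to L/2 = 5/6 over (0, 5/3).
∫_0^5/3 u² dx = 245/54, so ||u||_L² = 7*sqrt(30)/18.
∫_0^5/3 (u')² dx = 49*π^2/30, so ||u'||_L² = 7*sqrt(30)*π/30.
Ratio ||u||_L² / ||u'||_L² = 5/(3*π).
Sharp Poincaré constant on H^1_0(0, 5/3) is C_P = L/π = 5/(3*π), achieved by sin(3*π/5·x).
This is the k = 1 eigenfunction (up to amplitude), so the ratio equals the sharp Poincaré constant exactly.


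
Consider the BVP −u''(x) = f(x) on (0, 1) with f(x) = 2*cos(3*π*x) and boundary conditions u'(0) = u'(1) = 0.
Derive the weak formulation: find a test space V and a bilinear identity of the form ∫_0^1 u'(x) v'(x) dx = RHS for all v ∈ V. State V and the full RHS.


V = H^1(0, 1) (no boundary constraint on v; u is determined up to an additive constant); weak form: ∫_0^1 u'v' dx = ∫_0^1 (2*cos(3*π*x)) v dx for all v ∈ V.

Multiply both sides by a test function v and integrate from 0 to 1:
  ∫_0^1 −u''(x) v(x) dx = ∫_0^1 f(x) v(x) dx.
Integrate the LHS by parts once:
  ∫_0^1 −u'' v dx = −[u'(x) v(x)]_0^1 + ∫_0^1 u'(x) v'(x) dx.
Thus ∫_0^1 u'(x) v'(x) dx = ∫_0^1 f(x) v(x) dx + [u'(x) v(x)]_0^1.
Choose V so that boundary terms are either known or forced to vanish.
u has homogeneous Neumann: u'(0) = u'(1) = 0. So [u' v]_0^1 = 0·v(1) − 0·v(0) = 0 for any v; take V = H^1(0, 1).
Weak formulation: find u (satisfying any essential BC) such that ∫_0^1 u'(x) v'(x) dx = ∫_0^1 f v dx for all v ∈ V (homogeneous Neumann, so boundary terms vanish).
Substituting f(x) = 2*cos(3*π*x), the right-hand side is ∫_0^1 (2*cos(3*π*x)) v dx.
Compatibility check (pure Neumann): taking v ≡ 1 ∈ V gives 0 = ∫_0^1 f dx + (0) − (0), i.e. ∫_0^1 f dx must equal u'(0) − u'(1) = 0. Indeed ∫_0^1 (2*cos(3*π*x)) dx = 0, so the data are compatible. The solution is then unique only up to an additive constant (fix it e.g. by requiring ∫_0^1 u dx = 0).


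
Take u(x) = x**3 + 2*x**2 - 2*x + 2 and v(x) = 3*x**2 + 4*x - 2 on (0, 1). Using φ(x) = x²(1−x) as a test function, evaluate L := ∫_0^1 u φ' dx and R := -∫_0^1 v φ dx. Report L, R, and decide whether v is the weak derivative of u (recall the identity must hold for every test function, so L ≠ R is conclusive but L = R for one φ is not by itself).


LHS = -2/15, RHS = -2/15. Yes, v = u' weakly.

u(x) = x**3 + 2*x**2 - 2*x + 2, classical derivative u'(x) = 3*x**2 + 4*x - 2.
φ(x) = x²(1−x), so φ'(x) = x*(2 - 3*x).
Note φ(0) = φ(1) = 0, so the boundary term u·φ vanishes.
LHS = ∫_0^1 u(x) φ'(x) dx = ∫_0^1 (-3*x^5 - 4*x^4 + 10*x^3 - 10*x^2 + 4*x) dx. Term by term:
  ∫_0^1 -3*x^5 dx = -1/2;  ∫_0^1 -4*x^4 dx = -4/5;  ∫_0^1 10*x^3 dx = 5/2;
  ∫_0^1 -10*x^2 dx = -10/3;  ∫_0^1 4*x dx = 2.
Sum: -1/2 − 4/5 + 5/2 − 10/3 + 2 = -2/15.
So LHS = -2/15.
∫_0^1 v(x) φ(x) dx = ∫_0^1 (-3*x^5 - x^4 + 6*x^3 - 2*x^2) dx. Term by term:
  ∫_0^1 -3*x^5 dx = -1/2;  ∫_0^1 -x^4 dx = -1/5;  ∫_0^1 6*x^3 dx = 3/2;
  ∫_0^1 -2*x^2 dx = -2/3.
Sum: -1/2 − 1/5 + 3/2 − 2/3 = 2/15.
So RHS = -∫_0^1 v(x) φ(x) dx = -2/15.
LHS = RHS, so the identity holds for this test φ.
Moreover u is smooth here and v(x) = u'(x) = 3*x**2 + 4*x - 2 pointwise, so the identity holds for every test function. Hence v is the weak derivative of u.


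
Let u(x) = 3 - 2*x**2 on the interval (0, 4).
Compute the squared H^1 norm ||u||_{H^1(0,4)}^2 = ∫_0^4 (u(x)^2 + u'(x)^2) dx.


||u||_{H^1}^2 = 14108/15

The H^1 norm (squared) on an interval (0, L) is
  ||u||_{H^1}^2 = ∫_0^L u(x)^2 dx + ∫_0^L u'(x)^2 dx.
Compute u'(x) = -4*x.
Then u(x)^2 = 4*x**4 - 12*x**2 + 9 and u'(x)^2 = 16*x**2.
Integrate each monomial from 0 to 4 using ∫_0^4 c·x^n dx = c·4^(n+1)/(n+1):
  ∫_0^4 u(x)^2 dx = ∫_0^4 (4*x^4 - 12*x^2 + 9) dx. Term by term:
    ∫_0^4 4*x^4 dx = 4096/5;  ∫_0^4 -12*x^2 dx = -256;  ∫_0^4 9 dx = 36.
  Sum: 4096/5 − 256 + 36 = 2996/5.
  ∫_0^4 u'(x)^2 dx = ∫_0^4 (16*x^2) dx. Term by term:
    ∫_0^4 16*x^2 dx = 1024/3.
Adding: ||u||_{H^1}^2 = 2996/5 + 1024/3 = 14108/15.


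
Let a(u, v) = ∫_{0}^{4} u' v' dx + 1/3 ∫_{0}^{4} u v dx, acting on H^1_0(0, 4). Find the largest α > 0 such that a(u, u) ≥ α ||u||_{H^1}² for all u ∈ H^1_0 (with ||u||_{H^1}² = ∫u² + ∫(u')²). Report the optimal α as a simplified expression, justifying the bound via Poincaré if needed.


α = (16/3 + π^2)/(π^2 + 16)

Coercivity of a(·,·) on H^1_0(0, 4) means a(u, u) ≥ α ||u||_{H^1}² for every u ∈ H^1_0.
The interval has length L = 4, and Poincaré/coercivity depend only on L. Here a(u, u) = ∫(u')² + (1/3)·∫u².
Here 0 < c = 1/3 < 1. The condition a(u,u) ≥ α||u||_{H^1}² reads (1−α)∫(u')² ≥ (α−c)∫u². Any admissible α is ≤ 1 (rapidly oscillating u have ∫u²/∫(u')² → 0), and α = 1 would force 0 ≥ (1−c)∫u², impossible since c < 1; so 1−α > 0. By the sharp Poincaré inequality on H^1_0 of an interval of length L, ∫(u')² ≥ (π/L)²∫u² with equality for the first sine mode sin(π(x−x₀)/L) (x₀ the left endpoint), so the inequality holds for all u iff (1−α)(π/L)² ≥ α − c, i.e. α ≤ ((π/L)² + c)/((π/L)² + 1) = (1 + c(L/π)²)/(1 + (L/π)²). With (π/L)² = π^2/16 and c = 1/3, the largest admissible constant is α = ((π/L)² + c)/((π/L)² + 1).
Simplifying, α = (16/3 + π^2)/(π^2 + 16).


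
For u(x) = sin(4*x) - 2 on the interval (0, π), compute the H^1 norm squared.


||u||_{H^1(0,π)}^2 = 25*π/2

u'(x) = 4*cos(4*x).
Expand u² and (u')² and integrate term by term on (0, π), using: for integers n ≥ 1, ∫_0^π sin²(nx) dx = ∫_0^π cos²(nx) dx = π/2; for n ≠ n', ∫_0^π sin(nx)sin(n'x) dx = ∫_0^π cos(nx)cos(n'x) dx = 0; and by product-to-sum, ∫_0^π sin(nx)cos(n'x) dx = ½∫_0^π [sin((n+n')x) + sin((n−n')x)] dx, which is 0 when n+n' is even and 2n/(n²−n'²) when n+n' is odd (it need not vanish on (0, π)). For the constant mode: ∫_0^π 1 dx = π, ∫_0^π cos(nx) dx = 0, ∫_0^π sin(nx) dx = (1−(−1)^n)/n.
  u² squared terms: (-2)²·∫1 dx = 4·π = 4*π;  (1)²·∫sin(4x)² dx = 1·π/2 = π/2.
  u² cross terms: 2·(-2)·(1)·∫1·sin(4x) dx = -4·(0) = 0.
  So ∫_0^π u² dx = 4*π + π/2 + 0 = 9*π/2.
  (u')² squared terms: (4)²·∫cos(4x)² dx = 16·π/2 = 8*π.
  So ∫_0^π (u')² dx = 8*π.
||u||_{H^1}^2 = (9*π/2) + (8*π) = 25*π/2.


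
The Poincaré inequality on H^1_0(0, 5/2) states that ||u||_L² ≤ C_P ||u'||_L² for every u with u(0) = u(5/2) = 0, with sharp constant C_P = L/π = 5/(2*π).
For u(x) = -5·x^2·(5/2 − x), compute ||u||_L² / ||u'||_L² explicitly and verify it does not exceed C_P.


||u||_L² / ||u'||_L² = 5*sqrt(14)/28 < C_P = 5/(2*π).

u(x) = -5·x^2·(5/2 − x), so u'(x) = 5*x*(3*x - 5).
u(x) = -5·x^2·(5/2 − x) vanishes at x = 0 and x = 5/2, so u ∈ H^1_0(0, 5/2). Differentiate via the product rule and integrate the resulting polynomials term by term.
  ∫_0^5/2 u² dx = ∫_0^5/2 (25*x^6 - 125*x^5 + 625*x^4/4) dx. Term by term:
    ∫_0^5/2 25*x^6 dx = 1953125/896;  ∫_0^5/2 -125*x^5 dx = -1953125/384;  ∫_0^5/2 625*x^4/4 dx = 390625/128.
  Sum: 1953125/896 − 1953125/384 + 390625/128 = 390625/2688.
  ∫_0^5/2 (u')² dx = ∫_0^5/2 (225*x^4 - 750*x^3 + 625*x^2) dx. Term by term:
    ∫_0^5/2 225*x^4 dx = 140625/32;  ∫_0^5/2 -750*x^3 dx = -234375/32;  ∫_0^5/2 625*x^2 dx = 78125/24.
  Sum: 140625/32 − 234375/32 + 78125/24 = 15625/48.
∫_0^5/2 u² dx = 390625/2688, so ||u||_L² = 625*sqrt(42)/336.
∫_0^5/2 (u')² dx = 15625/48, so ||u'||_L² = 125*sqrt(3)/12.
Ratio ||u||_L² / ||u'||_L² = 5*sqrt(14)/28.
Sharp Poincaré constant on H^1_0(0, 5/2) is C_P = L/π = 5/(2*π), achieved by sin(2*π/5·x).
A polynomial bump cannot attain the sharp Poincaré constant (only the first sine eigenfunction does), so the ratio is strictly less than C_P, consistent with ||u||_L² ≤ C_P ||u'||_L².


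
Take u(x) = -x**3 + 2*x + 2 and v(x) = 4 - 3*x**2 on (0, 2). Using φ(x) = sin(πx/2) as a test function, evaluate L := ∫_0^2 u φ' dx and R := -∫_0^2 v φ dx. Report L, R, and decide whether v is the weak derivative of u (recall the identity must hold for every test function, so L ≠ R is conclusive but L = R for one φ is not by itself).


LHS = -96/π^3 + 16/π, RHS = -96/π^3 + 8/π. No, v is not the weak derivative of u.

u(x) = -x**3 + 2*x + 2, classical derivative u'(x) = 2 - 3*x**2.
φ(x) = sin(πx/2), so φ'(x) = π*cos(π*x/2)/2.
Note φ(0) = φ(2) = 0, so the boundary term u·φ vanishes.
LHS = ∫_0^2 u(x) φ'(x) dx = ∫_0^2 (-π*x^3*cos(π*x/2)/2 + π*x*cos(π*x/2) + π*cos(π*x/2)) dx. Term by term:
  ∫_0^2 π*cos(π*x/2) dx = 0;  ∫_0^2 π*x*cos(π*x/2) dx = -8/π;  ∫_0^2 -π*x^3*cos(π*x/2)/2 dx = -96/π^3 + 24/π.
Sum: 0 − 8/π + -96/π^3 + 24/π = -96/π^3 + 16/π.
So LHS = -96/π^3 + 16/π.
∫_0^2 v(x) φ(x) dx = ∫_0^2 (-3*x^2*sin(π*x/2) + 4*sin(π*x/2)) dx. Term by term:
  ∫_0^2 4*sin(π*x/2) dx = 16/π;  ∫_0^2 -3*x^2*sin(π*x/2) dx = -24/π + 96/π^3.
Sum: 16/π + -24/π + 96/π^3 = -8/π + 96/π^3.
So RHS = -∫_0^2 v(x) φ(x) dx = -96/π^3 + 8/π.
LHS − RHS = 8/π ≠ 0, so the identity fails.
(For a valid weak derivative the identity must hold for EVERY test function, in particular this one. The failure shows v is NOT the weak derivative of u.)
Correct weak derivative would be u'(x) = 2 - 3*x**2.
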